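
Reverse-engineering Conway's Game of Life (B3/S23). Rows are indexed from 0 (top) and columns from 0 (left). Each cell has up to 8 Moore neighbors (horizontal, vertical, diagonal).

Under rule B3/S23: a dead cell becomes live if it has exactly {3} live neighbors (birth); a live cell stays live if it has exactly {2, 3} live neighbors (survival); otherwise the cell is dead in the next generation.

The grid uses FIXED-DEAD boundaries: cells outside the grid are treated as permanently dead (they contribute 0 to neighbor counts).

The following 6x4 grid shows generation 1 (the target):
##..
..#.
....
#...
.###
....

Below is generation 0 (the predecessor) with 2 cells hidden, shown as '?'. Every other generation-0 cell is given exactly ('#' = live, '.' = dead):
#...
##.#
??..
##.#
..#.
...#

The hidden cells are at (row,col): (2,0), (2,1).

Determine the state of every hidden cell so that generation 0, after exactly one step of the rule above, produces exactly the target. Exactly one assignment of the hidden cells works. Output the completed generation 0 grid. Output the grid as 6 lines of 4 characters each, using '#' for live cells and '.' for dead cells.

Answer: #...
##.#
##..
##.#
..#.
...#

Derivation:
Hidden generation-0 cells (in order): (2,0), (2,1).
A hidden cell only influences target cells in its own 3x3 neighborhood. Try each of the 2^2 = 4 assignments, step the completed generation 0 forward once under B3/S23, and compare with the target:
  (2,0)=. (2,1)=. -> step gives (1,0)='#' but target has '.' -> reject
  (2,0)=. (2,1)=# -> step gives (1,0)='#' but target has '.' -> reject
  (2,0)=# (2,1)=. -> step gives (1,0)='#' but target has '.' -> reject
  (2,0)=# (2,1)=# -> step reproduces the target at every cell -> ACCEPT
Unique solution: (2,0)=live, (2,1)=live.
Check: live-neighbor counts of every cell in the completed generation 0:
2321
4430
5552
3441
2333
0121
Applying B3/S23 to generation 0 with these counts gives:
##..
..#.
....
#...
.###
....
which matches the target exactly.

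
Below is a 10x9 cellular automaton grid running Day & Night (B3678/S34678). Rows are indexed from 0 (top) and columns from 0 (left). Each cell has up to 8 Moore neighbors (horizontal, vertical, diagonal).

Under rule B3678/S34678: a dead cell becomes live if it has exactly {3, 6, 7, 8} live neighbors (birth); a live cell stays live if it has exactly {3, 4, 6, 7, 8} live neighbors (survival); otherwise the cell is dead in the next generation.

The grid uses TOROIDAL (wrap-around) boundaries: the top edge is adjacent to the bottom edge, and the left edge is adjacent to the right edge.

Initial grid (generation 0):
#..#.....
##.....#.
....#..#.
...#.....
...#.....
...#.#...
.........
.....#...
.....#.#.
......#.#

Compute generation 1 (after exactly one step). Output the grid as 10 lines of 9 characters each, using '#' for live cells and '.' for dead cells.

Simulating step by step:
Generation 0 (given above): 16 live cells
Generation 1: 10 live cells
(generation 1 grid is the final answer)

Answer: ##.....#.
.........
........#
....#....
..#......
....#....
....#....
......#..
.........
.......#.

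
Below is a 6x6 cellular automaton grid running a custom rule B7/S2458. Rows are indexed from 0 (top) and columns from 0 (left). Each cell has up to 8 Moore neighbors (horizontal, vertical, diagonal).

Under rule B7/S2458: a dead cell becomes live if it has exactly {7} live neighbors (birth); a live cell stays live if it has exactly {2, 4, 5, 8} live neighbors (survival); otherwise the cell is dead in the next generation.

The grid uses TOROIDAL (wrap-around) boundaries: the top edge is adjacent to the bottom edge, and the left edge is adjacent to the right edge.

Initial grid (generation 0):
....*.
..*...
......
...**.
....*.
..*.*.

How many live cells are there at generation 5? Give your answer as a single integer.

Answer: 0

Derivation:
Simulating step by step:
Generation 0 (given above): 7 live cells
Generation 1: 3 live cells
......
......
......
...**.
......
....*.
Generation 2: 0 live cells
......
......
......
......
......
......
Generation 3: 0 live cells
......
......
......
......
......
......
Generation 4: 0 live cells
......
......
......
......
......
......
Generation 5: 0 live cells
......
......
......
......
......
......
Population at generation 5: 0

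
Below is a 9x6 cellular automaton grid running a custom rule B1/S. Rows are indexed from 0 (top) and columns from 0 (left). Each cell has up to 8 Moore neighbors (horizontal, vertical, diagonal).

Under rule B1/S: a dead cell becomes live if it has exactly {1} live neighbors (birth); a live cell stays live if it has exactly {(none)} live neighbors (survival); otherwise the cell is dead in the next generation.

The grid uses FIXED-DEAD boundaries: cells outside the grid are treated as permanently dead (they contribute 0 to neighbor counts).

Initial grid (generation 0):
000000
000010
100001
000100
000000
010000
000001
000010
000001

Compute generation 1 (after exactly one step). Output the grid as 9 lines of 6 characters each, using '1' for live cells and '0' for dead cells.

Answer: 000111
110100
011000
111001
110110
101011
111100
000100
000100

Derivation:
Simulating step by step:
Generation 0 (given above): 8 live cells
Generation 1: 26 live cells
(generation 1 grid is the final answer)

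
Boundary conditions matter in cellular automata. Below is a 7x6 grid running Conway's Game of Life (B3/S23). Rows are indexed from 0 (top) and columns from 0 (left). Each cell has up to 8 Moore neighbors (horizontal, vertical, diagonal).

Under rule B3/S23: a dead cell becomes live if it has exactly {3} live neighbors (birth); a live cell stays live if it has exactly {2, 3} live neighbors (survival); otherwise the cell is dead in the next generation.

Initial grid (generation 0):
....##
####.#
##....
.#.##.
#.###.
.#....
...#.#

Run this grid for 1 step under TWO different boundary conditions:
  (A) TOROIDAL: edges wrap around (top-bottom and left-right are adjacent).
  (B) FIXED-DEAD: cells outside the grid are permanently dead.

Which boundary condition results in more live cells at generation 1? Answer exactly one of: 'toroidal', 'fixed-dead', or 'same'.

Answer: fixed-dead

Derivation:
Under TOROIDAL boundary, generation 1:
.#....
..##..
......
....#.
#...##
##...#
#....#
Population = 12

Under FIXED-DEAD boundary, generation 1:
.#####
#.##.#
......
....#.
#...#.
.#....
......
Population = 13

Comparison: toroidal=12, fixed-dead=13 -> fixed-dead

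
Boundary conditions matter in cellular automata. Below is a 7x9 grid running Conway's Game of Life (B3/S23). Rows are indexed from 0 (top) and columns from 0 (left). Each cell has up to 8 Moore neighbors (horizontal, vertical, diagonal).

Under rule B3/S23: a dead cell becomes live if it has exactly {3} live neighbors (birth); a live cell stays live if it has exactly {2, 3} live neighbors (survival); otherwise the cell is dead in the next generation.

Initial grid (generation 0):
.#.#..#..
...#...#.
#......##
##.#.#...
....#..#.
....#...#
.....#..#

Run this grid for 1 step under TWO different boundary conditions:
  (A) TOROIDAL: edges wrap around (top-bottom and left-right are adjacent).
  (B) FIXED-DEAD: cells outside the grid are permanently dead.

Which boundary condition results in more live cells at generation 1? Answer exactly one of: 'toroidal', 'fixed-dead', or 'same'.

Under TOROIDAL boundary, generation 1:
..#.#.##.
#.#...##.
###.#.##.
##..#.##.
#..###..#
....##.##
#...##.#.
Population = 32

Under FIXED-DEAD boundary, generation 1:
..#......
..#...###
###.#.###
##..#.###
...###...
....##.##
.........
Population = 25

Comparison: toroidal=32, fixed-dead=25 -> toroidal

Answer: toroidal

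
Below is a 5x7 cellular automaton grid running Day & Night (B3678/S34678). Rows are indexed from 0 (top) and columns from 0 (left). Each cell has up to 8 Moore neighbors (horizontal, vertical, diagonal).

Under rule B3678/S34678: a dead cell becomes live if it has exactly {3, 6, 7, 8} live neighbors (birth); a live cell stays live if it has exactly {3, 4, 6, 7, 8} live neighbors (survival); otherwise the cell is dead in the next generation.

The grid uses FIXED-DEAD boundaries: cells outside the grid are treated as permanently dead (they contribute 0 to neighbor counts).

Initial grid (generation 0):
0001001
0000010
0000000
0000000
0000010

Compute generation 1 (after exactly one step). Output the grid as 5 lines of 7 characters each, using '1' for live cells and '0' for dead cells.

Simulating step by step:
Generation 0 (given above): 4 live cells
Generation 1: 0 live cells
(generation 1 grid is the final answer)

Answer: 0000000
0000000
0000000
0000000
0000000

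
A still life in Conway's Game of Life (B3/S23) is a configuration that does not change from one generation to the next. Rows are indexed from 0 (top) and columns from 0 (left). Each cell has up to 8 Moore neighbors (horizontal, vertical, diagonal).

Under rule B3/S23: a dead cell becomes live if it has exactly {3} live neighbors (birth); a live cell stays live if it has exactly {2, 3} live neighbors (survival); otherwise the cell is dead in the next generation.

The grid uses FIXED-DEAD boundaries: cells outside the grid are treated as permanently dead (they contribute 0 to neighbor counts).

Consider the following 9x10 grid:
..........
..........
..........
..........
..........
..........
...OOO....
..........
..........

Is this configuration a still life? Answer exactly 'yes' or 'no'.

Compute generation 1 and compare to generation 0 (given above):
Generation 1:
..........
..........
..........
..........
..........
....O.....
....O.....
....O.....
..........
Cell (5,4) differs: gen0=0 vs gen1=1 -> NOT a still life.

Answer: no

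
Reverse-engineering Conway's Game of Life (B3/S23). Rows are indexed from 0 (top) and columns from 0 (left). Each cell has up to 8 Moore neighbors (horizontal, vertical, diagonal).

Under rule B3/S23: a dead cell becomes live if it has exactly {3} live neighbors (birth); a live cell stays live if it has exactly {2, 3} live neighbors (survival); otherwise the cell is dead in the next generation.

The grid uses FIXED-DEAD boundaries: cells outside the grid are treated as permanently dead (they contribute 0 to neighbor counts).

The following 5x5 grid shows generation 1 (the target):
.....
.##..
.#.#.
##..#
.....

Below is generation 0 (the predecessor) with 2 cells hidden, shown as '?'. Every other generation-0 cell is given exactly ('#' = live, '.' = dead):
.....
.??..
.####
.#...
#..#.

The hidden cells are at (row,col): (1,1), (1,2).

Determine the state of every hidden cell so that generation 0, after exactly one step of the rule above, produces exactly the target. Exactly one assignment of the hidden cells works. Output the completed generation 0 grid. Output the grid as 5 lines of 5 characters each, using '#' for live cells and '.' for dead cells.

Hidden generation-0 cells (in order): (1,1), (1,2).
A hidden cell only influences target cells in its own 3x3 neighborhood. Try each of the 2^2 = 4 assignments, step the completed generation 0 forward once under B3/S23, and compare with the target:
  (1,1)=. (1,2)=. -> step gives (1,1)='.' but target has '#' -> reject
  (1,1)=. (1,2)=# -> step reproduces the target at every cell -> ACCEPT
  (1,1)=# (1,2)=. -> step gives (1,2)='.' but target has '#' -> reject
  (1,1)=# (1,2)=# -> step gives (1,2)='.' but target has '#' -> reject
Unique solution: (1,1)=dead, (1,2)=live.
Check: live-neighbor counts of every cell in the completed generation 0:
01110
13342
23431
33543
12201
Applying B3/S23 to generation 0 with these counts gives:
.....
.##..
.#.#.
##..#
.....
which matches the target exactly.

Answer: .....
..#..
.####
.#...
#..#.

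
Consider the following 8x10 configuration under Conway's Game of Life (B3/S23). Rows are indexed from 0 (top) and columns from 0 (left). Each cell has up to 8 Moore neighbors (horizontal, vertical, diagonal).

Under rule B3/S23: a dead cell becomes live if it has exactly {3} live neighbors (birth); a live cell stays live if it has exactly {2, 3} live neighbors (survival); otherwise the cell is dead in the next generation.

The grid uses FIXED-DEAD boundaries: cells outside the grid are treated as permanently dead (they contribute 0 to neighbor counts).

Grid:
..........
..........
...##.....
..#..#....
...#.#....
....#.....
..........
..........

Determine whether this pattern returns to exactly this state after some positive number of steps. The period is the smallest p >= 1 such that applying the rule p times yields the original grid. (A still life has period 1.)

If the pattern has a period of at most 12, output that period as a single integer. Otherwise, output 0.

Answer: 1

Derivation:
Simulating and comparing each generation to the original:
Gen 0 (original, given above): 7 live cells
Gen 1: 7 live cells, MATCHES original -> period = 1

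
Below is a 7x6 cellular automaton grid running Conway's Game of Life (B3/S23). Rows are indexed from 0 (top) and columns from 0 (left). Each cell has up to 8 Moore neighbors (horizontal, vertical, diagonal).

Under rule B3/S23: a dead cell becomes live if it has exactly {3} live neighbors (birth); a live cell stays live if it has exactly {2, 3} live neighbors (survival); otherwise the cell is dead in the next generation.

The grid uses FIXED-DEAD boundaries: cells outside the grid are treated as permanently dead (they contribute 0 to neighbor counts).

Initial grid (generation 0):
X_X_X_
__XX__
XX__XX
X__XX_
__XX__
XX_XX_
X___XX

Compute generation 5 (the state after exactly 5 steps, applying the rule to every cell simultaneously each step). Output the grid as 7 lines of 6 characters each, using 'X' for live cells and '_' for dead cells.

Simulating step by step:
Generation 0 (given above): 21 live cells
Generation 1: 19 live cells
_XX___
X_X__X
XX___X
X____X
X_____
XX___X
XX_XXX
Generation 2: 16 live cells
_XX___
X_X___
X___XX
X_____
X_____
__X__X
XXX_XX
Generation 3: 19 live cells
_XX___
X_XX__
X_____
XX____
_X____
X_XXXX
_XXXXX
Generation 4: 16 live cells
_XXX__
X_XX__
X_X___
XX____
___XX_
X____X
_X___X
Generation 5: 14 live cells
(generation 5 grid is the final answer)

Answer: _X_X__
X_____
X_XX__
XXXX__
XX__X_
_____X
______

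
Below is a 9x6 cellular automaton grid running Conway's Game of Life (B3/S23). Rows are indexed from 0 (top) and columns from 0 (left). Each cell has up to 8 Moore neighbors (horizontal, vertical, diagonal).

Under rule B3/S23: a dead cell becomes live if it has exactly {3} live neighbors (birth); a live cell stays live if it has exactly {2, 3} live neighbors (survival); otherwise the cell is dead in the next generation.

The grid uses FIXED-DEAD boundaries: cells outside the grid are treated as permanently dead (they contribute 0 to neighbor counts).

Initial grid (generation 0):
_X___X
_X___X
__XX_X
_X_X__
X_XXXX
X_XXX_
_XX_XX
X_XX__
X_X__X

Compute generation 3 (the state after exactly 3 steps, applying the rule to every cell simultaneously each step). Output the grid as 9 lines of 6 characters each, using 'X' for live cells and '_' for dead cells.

Answer: ______
_X____
X_____
__XX__
______
__X___
__X___
XX____
______

Derivation:
Simulating step by step:
Generation 0 (given above): 28 live cells
Generation 1: 15 live cells
______
_X___X
_X_X__
_X___X
X____X
X_____
X____X
X____X
__XX__
Generation 2: 16 live cells
______
__X___
XX__X_
XXX_X_
XX____
XX____
XX____
_X__X_
______
Generation 3: 8 live cells
(generation 3 grid is the final answer)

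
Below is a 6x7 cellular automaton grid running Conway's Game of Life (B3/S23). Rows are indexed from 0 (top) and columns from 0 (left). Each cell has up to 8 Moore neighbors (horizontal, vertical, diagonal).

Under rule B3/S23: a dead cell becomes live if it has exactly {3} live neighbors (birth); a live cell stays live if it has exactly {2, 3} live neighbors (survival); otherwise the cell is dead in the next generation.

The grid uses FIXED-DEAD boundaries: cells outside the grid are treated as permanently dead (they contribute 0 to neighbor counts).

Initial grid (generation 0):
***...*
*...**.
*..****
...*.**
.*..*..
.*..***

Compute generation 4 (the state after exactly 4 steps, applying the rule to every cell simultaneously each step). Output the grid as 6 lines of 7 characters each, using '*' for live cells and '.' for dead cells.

Simulating step by step:
Generation 0 (given above): 21 live cells
Generation 1: 13 live cells
**...*.
*.*....
...*...
..**..*
..**...
....**.
Generation 2: 11 live cells
**.....
*.*....
.*.*...
....*..
..*..*.
...**..
Generation 3: 13 live cells
**.....
*.*....
.***...
..***..
.....*.
...**..
Generation 4: 10 live cells
(generation 4 grid is the final answer)

Answer: **.....
*..*...
....*..
.*..*..
..*..*.
....*..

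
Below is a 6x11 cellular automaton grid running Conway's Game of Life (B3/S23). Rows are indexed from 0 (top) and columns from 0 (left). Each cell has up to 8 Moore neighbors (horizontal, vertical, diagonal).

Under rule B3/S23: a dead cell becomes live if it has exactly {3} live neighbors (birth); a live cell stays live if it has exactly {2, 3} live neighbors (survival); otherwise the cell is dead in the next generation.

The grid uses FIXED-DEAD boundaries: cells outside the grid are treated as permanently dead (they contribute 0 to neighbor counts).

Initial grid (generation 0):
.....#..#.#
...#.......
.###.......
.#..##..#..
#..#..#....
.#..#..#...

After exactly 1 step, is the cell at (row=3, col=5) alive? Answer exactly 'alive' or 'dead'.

Answer: alive

Derivation:
Simulating step by step:
Generation 0 (given above): 17 live cells
Generation 1: 14 live cells
...........
...##......
.#.#.......
##..##.....
####..##...
...........

Cell (3,5) at generation 1: 1 -> alive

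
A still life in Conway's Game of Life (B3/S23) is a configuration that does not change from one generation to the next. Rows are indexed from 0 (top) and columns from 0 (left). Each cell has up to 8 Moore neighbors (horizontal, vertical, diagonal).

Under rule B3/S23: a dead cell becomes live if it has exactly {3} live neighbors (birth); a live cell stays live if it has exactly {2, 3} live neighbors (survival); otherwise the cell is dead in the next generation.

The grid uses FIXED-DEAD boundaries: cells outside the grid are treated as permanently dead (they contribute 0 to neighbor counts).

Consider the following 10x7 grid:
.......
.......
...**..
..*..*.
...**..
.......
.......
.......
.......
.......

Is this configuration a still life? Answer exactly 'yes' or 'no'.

Compute generation 1 and compare to generation 0 (given above):
Generation 1:
.......
.......
...**..
..*..*.
...**..
.......
.......
.......
.......
.......
The grids are IDENTICAL -> still life.

Answer: yes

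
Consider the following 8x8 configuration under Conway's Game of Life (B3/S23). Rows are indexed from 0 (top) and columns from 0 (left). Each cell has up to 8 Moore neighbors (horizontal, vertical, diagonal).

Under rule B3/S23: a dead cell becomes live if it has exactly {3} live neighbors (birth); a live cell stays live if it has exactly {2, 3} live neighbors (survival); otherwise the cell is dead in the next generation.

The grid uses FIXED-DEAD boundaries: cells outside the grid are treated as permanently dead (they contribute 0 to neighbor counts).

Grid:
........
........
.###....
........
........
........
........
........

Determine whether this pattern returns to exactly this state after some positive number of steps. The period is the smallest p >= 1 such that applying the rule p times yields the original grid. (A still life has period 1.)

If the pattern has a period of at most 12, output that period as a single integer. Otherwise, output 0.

Simulating and comparing each generation to the original:
Gen 0 (original, given above): 3 live cells
Gen 1: 3 live cells, differs from original
Gen 2: 3 live cells, MATCHES original -> period = 2

Answer: 2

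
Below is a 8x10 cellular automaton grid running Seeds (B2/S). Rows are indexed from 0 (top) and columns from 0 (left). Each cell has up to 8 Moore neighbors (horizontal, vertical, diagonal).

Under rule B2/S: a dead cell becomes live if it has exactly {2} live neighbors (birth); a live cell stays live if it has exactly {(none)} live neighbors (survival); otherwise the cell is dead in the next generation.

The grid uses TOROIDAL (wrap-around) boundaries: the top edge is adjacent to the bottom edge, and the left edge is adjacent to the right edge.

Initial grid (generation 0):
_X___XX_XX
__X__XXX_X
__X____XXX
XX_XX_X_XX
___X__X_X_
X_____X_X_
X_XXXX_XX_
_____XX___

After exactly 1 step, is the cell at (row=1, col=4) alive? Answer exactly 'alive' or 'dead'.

Simulating step by step:
Generation 0 (given above): 36 live cells
Generation 1: 3 live cells
__X_______
___XX_____
__________
__________
__________
__________
__________
__________

Cell (1,4) at generation 1: 1 -> alive

Answer: alive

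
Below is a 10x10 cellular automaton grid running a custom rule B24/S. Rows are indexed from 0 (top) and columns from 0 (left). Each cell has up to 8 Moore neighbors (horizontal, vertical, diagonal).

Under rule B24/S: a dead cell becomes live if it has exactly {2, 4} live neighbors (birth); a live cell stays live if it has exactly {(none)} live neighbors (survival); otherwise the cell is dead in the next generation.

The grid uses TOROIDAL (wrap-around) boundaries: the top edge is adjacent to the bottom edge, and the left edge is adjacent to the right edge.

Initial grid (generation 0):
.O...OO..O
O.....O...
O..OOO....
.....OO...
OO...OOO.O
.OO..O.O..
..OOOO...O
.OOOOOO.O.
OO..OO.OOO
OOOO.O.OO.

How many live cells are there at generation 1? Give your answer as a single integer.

Simulating step by step:
Generation 0 (given above): 48 live cells
Generation 1: 18 live cells
..OO...O..
..OOO..O..
.O....OO.O
O.OO....O.
..........
...O....O.
..........
.......O..
..........
..........
Population at generation 1: 18

Answer: 18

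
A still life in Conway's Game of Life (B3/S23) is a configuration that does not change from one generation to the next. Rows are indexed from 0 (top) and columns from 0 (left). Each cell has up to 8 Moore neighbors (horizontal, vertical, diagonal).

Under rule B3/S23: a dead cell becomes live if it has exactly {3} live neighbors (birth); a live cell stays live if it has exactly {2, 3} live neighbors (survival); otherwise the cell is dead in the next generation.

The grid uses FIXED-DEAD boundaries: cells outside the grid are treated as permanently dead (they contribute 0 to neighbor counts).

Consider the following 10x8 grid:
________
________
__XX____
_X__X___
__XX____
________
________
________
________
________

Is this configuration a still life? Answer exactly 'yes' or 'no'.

Answer: yes

Derivation:
Compute generation 1 and compare to generation 0 (given above):
Generation 1:
________
________
__XX____
_X__X___
__XX____
________
________
________
________
________
The grids are IDENTICAL -> still life.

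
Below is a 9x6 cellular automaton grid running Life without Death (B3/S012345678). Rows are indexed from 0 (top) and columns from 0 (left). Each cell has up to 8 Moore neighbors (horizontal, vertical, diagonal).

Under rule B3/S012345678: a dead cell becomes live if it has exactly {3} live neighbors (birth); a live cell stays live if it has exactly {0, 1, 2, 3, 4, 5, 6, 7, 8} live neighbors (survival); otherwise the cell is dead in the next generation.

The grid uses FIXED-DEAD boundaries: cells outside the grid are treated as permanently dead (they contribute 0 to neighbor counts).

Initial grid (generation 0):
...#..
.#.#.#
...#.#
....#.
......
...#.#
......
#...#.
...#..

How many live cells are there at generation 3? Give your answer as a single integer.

Answer: 29

Derivation:
Simulating step by step:
Generation 0 (given above): 12 live cells
Generation 1: 17 live cells
..###.
.#.#.#
..##.#
....#.
....#.
...#.#
....#.
#...#.
...#..
Generation 2: 23 live cells
..###.
.#.#.#
..##.#
....##
...###
...#.#
...###
#..##.
...#..
Generation 3: 29 live cells
..###.
.#.#.#
..##.#
..#.##
...###
..##.#
..####
#.####
...##.
Population at generation 3: 29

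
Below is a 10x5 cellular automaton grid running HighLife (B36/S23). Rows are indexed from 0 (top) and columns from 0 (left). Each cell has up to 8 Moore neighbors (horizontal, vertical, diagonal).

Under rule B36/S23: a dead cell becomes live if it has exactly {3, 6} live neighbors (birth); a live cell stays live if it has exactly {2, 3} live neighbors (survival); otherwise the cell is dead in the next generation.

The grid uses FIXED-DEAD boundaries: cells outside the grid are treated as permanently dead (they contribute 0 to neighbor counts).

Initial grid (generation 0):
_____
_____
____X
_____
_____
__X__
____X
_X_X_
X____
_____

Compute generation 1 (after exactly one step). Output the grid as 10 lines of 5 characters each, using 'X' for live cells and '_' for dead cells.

Answer: _____
_____
_____
_____
_____
_____
__XX_
_____
_____
_____

Derivation:
Simulating step by step:
Generation 0 (given above): 6 live cells
Generation 1: 2 live cells
(generation 1 grid is the final answer)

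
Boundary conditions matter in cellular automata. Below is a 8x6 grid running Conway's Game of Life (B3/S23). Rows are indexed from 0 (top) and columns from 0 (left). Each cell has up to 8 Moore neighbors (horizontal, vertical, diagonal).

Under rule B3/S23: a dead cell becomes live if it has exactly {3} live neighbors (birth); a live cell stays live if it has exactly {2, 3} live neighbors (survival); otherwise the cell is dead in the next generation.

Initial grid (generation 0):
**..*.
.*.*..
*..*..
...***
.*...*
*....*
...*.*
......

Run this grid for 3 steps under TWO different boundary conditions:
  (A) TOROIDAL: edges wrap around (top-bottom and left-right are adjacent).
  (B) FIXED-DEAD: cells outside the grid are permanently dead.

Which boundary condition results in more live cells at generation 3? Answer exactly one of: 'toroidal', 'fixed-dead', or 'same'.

Under TOROIDAL boundary, generation 3:
..*.*.
..*...
**.**.
******
.*....
....**
...*..
...*..
Population = 18

Under FIXED-DEAD boundary, generation 3:
*..**.
*..**.
.*..*.
......
...*.*
....**
......
......
Population = 12

Comparison: toroidal=18, fixed-dead=12 -> toroidal

Answer: toroidal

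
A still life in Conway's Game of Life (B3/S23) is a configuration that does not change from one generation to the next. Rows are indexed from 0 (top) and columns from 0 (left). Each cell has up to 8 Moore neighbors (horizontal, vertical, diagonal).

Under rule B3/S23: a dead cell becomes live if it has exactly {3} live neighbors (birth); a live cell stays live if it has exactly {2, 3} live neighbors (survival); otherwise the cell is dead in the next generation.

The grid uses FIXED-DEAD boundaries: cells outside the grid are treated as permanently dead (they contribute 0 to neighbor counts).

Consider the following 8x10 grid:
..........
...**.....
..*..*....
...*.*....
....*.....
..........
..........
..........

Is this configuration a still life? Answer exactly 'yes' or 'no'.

Compute generation 1 and compare to generation 0 (given above):
Generation 1:
..........
...**.....
..*..*....
...*.*....
....*.....
..........
..........
..........
The grids are IDENTICAL -> still life.

Answer: yes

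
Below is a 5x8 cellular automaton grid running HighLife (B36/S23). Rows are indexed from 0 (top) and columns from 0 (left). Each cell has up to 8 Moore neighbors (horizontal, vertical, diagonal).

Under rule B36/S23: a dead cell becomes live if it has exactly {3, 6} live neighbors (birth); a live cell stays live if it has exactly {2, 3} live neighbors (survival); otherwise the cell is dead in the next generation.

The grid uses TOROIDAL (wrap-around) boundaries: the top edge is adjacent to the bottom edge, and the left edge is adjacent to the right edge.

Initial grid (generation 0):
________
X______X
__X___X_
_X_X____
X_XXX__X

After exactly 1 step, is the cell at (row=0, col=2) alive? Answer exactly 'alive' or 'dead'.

Simulating step by step:
Generation 0 (given above): 11 live cells
Generation 1: 16 live cells
_X_X____
_______X
XXX____X
XX__X__X
XXXXX___

Cell (0,2) at generation 1: 0 -> dead

Answer: dead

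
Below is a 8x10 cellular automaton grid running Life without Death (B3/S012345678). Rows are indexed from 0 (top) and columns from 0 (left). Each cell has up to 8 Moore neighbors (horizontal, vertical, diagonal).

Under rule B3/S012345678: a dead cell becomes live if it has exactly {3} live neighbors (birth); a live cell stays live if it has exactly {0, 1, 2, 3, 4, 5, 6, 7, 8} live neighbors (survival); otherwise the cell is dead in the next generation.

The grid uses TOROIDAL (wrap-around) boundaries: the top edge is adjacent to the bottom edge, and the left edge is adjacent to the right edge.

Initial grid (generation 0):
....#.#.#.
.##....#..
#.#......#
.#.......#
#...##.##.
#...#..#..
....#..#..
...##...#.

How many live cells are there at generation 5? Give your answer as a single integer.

Simulating step by step:
Generation 0 (given above): 24 live cells
Generation 1: 37 live cells
..#.###.#.
####...###
#.#.....##
.#.......#
##..#####.
#..##..#.#
....##.##.
...##...#.
Generation 2: 51 live cells
#.#.###.#.
##########
#.##...###
.##..##..#
#########.
##.##..#.#
....#####.
...##...##
Generation 3: 52 live cells
#.#.###.#.
##########
#.##...###
.##..##..#
#########.
##.##..#.#
..#.#####.
...##...##
Generation 4: 55 live cells
#.#.###.#.
##########
#.##...###
.##..##..#
#########.
##.##..#.#
.##.#####.
.####...##
Generation 5: 55 live cells
#.#.###.#.
##########
#.##...###
.##..##..#
#########.
##.##..#.#
.##.#####.
.####...##
Population at generation 5: 55

Answer: 55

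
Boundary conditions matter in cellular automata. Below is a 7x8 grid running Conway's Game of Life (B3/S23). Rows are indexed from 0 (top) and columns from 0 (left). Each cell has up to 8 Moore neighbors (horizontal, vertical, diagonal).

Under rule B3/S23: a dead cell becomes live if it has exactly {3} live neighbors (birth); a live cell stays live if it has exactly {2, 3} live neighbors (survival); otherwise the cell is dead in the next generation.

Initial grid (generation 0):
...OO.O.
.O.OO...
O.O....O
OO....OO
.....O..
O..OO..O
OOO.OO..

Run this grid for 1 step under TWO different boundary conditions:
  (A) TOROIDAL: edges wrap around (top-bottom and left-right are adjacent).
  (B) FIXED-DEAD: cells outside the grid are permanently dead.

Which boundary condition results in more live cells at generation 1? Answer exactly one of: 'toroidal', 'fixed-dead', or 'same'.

Answer: fixed-dead

Derivation:
Under TOROIDAL boundary, generation 1:
O.......
OO..OO.O
..OO..O.
.O....O.
.O..OO..
O.OO..OO
OOO...O.
Population = 23

Under FIXED-DEAD boundary, generation 1:
..OOOO..
.O..OO..
O.OO..OO
OO....OO
OO..OO.O
O.OO..O.
OOO.OO..
Population = 30

Comparison: toroidal=23, fixed-dead=30 -> fixed-dead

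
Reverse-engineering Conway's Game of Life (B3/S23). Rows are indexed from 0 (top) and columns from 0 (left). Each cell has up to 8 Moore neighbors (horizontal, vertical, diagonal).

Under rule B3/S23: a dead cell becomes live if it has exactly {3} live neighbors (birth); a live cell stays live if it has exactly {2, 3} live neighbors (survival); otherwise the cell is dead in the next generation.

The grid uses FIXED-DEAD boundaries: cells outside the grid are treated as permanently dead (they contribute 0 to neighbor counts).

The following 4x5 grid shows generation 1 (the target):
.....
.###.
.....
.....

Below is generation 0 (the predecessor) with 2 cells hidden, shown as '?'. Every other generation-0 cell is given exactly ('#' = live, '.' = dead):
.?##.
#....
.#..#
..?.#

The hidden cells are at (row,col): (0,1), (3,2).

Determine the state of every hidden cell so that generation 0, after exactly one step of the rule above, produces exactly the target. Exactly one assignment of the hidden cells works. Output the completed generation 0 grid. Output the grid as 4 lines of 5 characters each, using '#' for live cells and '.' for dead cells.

Answer: ..##.
#....
.#..#
....#

Derivation:
Hidden generation-0 cells (in order): (0,1), (3,2).
A hidden cell only influences target cells in its own 3x3 neighborhood. Try each of the 2^2 = 4 assignments, step the completed generation 0 forward once under B3/S23, and compare with the target:
  (0,1)=. (3,2)=. -> step reproduces the target at every cell -> ACCEPT
  (0,1)=. (3,2)=# -> step gives (2,1)='#' but target has '.' -> reject
  (0,1)=# (3,2)=. -> step gives (0,1)='#' but target has '.' -> reject
  (0,1)=# (3,2)=# -> step gives (0,1)='#' but target has '.' -> reject
Unique solution: (0,1)=dead, (3,2)=dead.
Check: live-neighbor counts of every cell in the completed generation 0:
12111
13332
21121
11121
Applying B3/S23 to generation 0 with these counts gives:
.....
.###.
.....
.....
which matches the target exactly.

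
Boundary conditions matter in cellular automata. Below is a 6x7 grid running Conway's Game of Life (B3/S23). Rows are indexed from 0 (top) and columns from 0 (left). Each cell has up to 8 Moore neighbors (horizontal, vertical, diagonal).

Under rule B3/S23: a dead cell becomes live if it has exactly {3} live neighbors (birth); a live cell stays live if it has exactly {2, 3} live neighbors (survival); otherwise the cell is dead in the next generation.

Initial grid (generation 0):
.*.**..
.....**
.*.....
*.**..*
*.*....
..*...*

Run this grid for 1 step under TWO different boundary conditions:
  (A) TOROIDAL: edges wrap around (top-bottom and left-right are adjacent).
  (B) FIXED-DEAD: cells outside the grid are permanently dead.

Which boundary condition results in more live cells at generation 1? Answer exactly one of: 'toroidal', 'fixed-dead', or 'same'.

Under TOROIDAL boundary, generation 1:
*.***.*
*.*.**.
.**..*.
*.**..*
*.*....
*.*....
Population = 20

Under FIXED-DEAD boundary, generation 1:
....**.
..*.**.
.**..**
*.**...
..*....
.*.....
Population = 14

Comparison: toroidal=20, fixed-dead=14 -> toroidal

Answer: toroidal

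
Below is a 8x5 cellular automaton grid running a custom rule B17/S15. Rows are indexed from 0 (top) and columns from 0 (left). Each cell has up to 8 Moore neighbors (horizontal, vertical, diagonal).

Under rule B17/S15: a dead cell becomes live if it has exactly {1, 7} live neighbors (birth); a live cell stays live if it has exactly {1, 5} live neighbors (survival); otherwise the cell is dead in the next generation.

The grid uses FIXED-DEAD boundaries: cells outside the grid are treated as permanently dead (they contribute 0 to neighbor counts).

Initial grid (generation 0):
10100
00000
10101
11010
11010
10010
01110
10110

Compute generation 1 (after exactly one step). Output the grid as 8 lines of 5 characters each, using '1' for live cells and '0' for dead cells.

Simulating step by step:
Generation 0 (given above): 19 live cells
Generation 1: 6 live cells
(generation 1 grid is the final answer)

Answer: 00010
00001
00001
01000
00000
00000
00100
10000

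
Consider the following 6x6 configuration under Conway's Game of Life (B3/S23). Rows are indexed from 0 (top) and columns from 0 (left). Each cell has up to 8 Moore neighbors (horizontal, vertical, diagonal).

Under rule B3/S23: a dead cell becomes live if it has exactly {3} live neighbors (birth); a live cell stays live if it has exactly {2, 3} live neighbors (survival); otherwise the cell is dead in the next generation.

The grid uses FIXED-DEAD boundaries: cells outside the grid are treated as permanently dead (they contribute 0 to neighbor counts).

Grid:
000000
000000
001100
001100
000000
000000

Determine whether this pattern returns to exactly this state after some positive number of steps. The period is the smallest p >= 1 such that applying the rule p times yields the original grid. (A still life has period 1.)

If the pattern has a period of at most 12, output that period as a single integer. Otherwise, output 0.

Answer: 1

Derivation:
Simulating and comparing each generation to the original:
Gen 0 (original, given above): 4 live cells
Gen 1: 4 live cells, MATCHES original -> period = 1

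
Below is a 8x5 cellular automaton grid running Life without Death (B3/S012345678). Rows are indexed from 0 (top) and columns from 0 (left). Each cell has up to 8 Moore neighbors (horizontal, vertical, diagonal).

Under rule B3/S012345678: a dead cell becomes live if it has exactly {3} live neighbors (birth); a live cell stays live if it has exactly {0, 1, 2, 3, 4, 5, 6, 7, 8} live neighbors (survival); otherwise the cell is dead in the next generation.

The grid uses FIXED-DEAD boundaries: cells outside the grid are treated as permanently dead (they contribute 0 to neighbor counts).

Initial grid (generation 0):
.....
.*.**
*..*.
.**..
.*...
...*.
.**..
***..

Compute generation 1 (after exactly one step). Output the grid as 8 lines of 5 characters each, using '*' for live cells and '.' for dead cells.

Answer: .....
.****
*..**
***..
.*...
.*.*.
****.
***..

Derivation:
Simulating step by step:
Generation 0 (given above): 14 live cells
Generation 1: 20 live cells
(generation 1 grid is the final answer)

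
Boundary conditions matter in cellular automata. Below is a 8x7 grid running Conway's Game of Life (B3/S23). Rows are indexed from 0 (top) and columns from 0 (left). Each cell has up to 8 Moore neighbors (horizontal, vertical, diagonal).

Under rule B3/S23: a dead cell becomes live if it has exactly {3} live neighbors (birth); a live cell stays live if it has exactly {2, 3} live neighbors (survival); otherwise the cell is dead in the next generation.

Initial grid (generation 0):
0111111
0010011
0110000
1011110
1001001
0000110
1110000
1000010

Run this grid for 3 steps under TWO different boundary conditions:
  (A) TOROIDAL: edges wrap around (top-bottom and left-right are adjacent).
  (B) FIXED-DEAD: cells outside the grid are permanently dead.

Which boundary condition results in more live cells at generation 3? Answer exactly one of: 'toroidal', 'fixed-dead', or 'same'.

Answer: fixed-dead

Derivation:
Under TOROIDAL boundary, generation 3:
0011000
1010001
1000000
1000000
0100001
0010000
1110110
1001001
Population = 18

Under FIXED-DEAD boundary, generation 3:
0011100
0011111
0010001
0100011
1000001
1000011
1000000
1100000
Population = 21

Comparison: toroidal=18, fixed-dead=21 -> fixed-dead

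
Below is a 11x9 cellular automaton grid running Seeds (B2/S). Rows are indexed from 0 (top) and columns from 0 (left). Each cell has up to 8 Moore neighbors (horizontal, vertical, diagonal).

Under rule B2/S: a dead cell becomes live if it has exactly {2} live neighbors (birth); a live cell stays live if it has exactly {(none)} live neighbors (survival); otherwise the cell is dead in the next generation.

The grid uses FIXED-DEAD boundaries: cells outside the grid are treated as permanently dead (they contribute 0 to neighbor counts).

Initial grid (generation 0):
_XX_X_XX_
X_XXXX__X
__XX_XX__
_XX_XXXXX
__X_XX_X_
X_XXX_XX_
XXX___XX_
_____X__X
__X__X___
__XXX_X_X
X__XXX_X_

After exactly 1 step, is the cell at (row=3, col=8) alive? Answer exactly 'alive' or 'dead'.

Simulating step by step:
Generation 0 (given above): 51 live cells
Generation 1: 11 live cells
X_______X
_________
X________
_________
X________
_________
_________
X__XX____
_X______X
_________
_X______X

Cell (3,8) at generation 1: 0 -> dead

Answer: dead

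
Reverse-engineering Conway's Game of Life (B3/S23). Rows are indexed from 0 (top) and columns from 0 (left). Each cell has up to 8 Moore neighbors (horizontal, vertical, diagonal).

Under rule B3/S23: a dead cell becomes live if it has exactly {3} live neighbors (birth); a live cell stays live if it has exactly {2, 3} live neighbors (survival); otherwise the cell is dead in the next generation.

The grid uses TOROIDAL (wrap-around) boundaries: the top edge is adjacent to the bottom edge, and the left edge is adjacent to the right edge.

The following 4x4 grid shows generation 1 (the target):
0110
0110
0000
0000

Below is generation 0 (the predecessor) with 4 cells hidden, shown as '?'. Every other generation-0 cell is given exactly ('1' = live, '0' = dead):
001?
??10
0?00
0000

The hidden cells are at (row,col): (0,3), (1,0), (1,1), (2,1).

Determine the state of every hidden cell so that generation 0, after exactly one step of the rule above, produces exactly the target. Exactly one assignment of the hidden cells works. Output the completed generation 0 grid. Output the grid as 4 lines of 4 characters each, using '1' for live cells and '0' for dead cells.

Answer: 0010
0110
0000
0000

Derivation:
Hidden generation-0 cells (in order): (0,3), (1,0), (1,1), (2,1).
A hidden cell only influences target cells in its own 3x3 neighborhood. Try each of the 2^4 = 16 assignments, step the completed generation 0 forward once under B3/S23, and compare with the target:
  (0,3)=0 (1,0)=0 (1,1)=0 (2,1)=0 -> step gives (0,1)='0' but target has '1' -> reject
  (0,3)=0 (1,0)=0 (1,1)=0 (2,1)=1 -> step gives (0,1)='0' but target has '1' -> reject
  (0,3)=0 (1,0)=0 (1,1)=1 (2,1)=0 -> step reproduces the target at every cell -> ACCEPT
  (0,3)=0 (1,0)=0 (1,1)=1 (2,1)=1 -> step gives (2,1)='1' but target has '0' -> reject
  (0,3)=0 (1,0)=1 (1,1)=0 (2,1)=0 -> step gives (0,2)='0' but target has '1' -> reject
  (0,3)=0 (1,0)=1 (1,1)=0 (2,1)=1 -> step gives (0,2)='0' but target has '1' -> reject
  (0,3)=0 (1,0)=1 (1,1)=1 (2,1)=0 -> step gives (0,1)='0' but target has '1' -> reject
  (0,3)=0 (1,0)=1 (1,1)=1 (2,1)=1 -> step gives (0,1)='0' but target has '1' -> reject
  (0,3)=1 (1,0)=0 (1,1)=0 (2,1)=0 -> step gives (0,1)='0' but target has '1' -> reject
  (0,3)=1 (1,0)=0 (1,1)=0 (2,1)=1 -> step gives (0,1)='0' but target has '1' -> reject
  (0,3)=1 (1,0)=0 (1,1)=1 (2,1)=0 -> step gives (0,3)='1' but target has '0' -> reject
  (0,3)=1 (1,0)=0 (1,1)=1 (2,1)=1 -> step gives (0,3)='1' but target has '0' -> reject
  (0,3)=1 (1,0)=1 (1,1)=0 (2,1)=0 -> step gives (0,3)='1' but target has '0' -> reject
  (0,3)=1 (1,0)=1 (1,1)=0 (2,1)=1 -> step gives (0,3)='1' but target has '0' -> reject
  (0,3)=1 (1,0)=1 (1,1)=1 (2,1)=0 -> step gives (0,0)='1' but target has '0' -> reject
  (0,3)=1 (1,0)=1 (1,1)=1 (2,1)=1 -> step gives (0,0)='1' but target has '0' -> reject
Unique solution: (0,3)=dead, (1,0)=dead, (1,1)=live, (2,1)=dead.
Check: live-neighbor counts of every cell in the completed generation 0:
1322
1222
1221
0111
Applying B3/S23 to generation 0 with these counts gives:
0110
0110
0000
0000
which matches the target exactly.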